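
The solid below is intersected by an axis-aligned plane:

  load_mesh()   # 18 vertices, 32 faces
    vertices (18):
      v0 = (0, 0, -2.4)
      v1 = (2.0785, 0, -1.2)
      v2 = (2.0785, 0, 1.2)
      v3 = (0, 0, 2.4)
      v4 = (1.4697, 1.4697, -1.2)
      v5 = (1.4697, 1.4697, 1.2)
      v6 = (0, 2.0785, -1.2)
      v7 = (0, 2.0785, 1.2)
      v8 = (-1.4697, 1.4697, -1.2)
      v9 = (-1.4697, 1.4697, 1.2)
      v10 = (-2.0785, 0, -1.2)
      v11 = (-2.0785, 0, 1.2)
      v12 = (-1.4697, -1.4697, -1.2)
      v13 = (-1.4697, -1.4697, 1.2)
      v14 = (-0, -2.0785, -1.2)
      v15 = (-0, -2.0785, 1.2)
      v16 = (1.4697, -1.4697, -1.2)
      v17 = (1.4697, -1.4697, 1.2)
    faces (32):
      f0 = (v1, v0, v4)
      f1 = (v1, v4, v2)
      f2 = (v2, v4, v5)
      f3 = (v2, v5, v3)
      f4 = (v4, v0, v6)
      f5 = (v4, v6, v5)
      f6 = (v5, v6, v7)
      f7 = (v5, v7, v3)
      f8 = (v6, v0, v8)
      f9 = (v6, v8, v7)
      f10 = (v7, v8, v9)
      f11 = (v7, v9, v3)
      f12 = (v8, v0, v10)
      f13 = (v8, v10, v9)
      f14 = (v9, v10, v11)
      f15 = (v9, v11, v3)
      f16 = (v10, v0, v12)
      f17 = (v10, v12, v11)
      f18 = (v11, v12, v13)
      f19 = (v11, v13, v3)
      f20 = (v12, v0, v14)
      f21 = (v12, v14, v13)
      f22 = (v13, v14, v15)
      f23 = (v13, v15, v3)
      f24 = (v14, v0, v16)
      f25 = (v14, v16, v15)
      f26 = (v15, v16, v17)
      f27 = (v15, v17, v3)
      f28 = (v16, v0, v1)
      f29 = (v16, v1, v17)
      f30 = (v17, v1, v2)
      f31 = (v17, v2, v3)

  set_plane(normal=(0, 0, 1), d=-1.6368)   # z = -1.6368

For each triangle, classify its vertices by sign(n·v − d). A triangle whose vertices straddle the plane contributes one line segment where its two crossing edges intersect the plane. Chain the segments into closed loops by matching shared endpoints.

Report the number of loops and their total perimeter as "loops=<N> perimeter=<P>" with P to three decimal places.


Straddling triangles (8 of 32):
  (v1,v0,v4) [+-+] → (1.32193, 0, -1.6368)–(0.934729, 0.934729, -1.6368)  len=1.0118
  (v4,v0,v6) [+-+] → (0.934729, 0.934729, -1.6368)–(0, 1.32193, -1.6368)  len=1.0118
  (v6,v0,v8) [+-+] → (0, 1.32193, -1.6368)–(-0.934729, 0.934729, -1.6368)  len=1.0118
  (v8,v0,v10) [+-+] → (-0.934729, 0.934729, -1.6368)–(-1.32193, 0, -1.6368)  len=1.0118
  (v10,v0,v12) [+-+] → (-1.32193, 0, -1.6368)–(-0.934729, -0.934729, -1.6368)  len=1.0118
  (v12,v0,v14) [+-+] → (-0.934729, -0.934729, -1.6368)–(0, -1.32193, -1.6368)  len=1.0118
  (v14,v0,v16) [+-+] → (0, -1.32193, -1.6368)–(0.934729, -0.934729, -1.6368)  len=1.0118
  (v16,v0,v1) [+-+] → (0.934729, -0.934729, -1.6368)–(1.32193, 0, -1.6368)  len=1.0118

Chained into 1 loop(s):
  loop 1: 8 segments, perimeter = 8.0940
Total perimeter = 8.094

loops=1 perimeter=8.094


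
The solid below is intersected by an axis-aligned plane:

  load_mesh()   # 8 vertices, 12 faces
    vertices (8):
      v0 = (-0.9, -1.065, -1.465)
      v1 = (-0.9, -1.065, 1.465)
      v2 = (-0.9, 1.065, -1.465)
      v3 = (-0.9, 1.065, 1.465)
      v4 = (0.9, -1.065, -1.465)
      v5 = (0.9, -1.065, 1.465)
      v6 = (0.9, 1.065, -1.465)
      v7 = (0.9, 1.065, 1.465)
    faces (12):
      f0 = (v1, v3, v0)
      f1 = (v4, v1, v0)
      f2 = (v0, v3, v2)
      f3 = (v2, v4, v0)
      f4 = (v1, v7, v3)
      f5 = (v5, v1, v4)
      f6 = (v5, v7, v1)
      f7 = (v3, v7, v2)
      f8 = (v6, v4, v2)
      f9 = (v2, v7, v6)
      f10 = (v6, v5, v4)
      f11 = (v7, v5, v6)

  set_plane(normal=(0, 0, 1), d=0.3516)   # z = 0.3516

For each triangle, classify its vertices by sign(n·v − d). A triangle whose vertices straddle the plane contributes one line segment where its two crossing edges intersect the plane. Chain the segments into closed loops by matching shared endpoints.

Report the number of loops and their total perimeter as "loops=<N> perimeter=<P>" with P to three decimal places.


Straddling triangles (8 of 12):
  (v1,v3,v0) [++-] → (-0.9, 0.2556, 0.3516)–(-0.9, -1.065, 0.3516)  len=1.3206
  (v4,v1,v0) [-+-] → (-0.216, -1.065, 0.3516)–(-0.9, -1.065, 0.3516)  len=0.6840
  (v0,v3,v2) [-+-] → (-0.9, 0.2556, 0.3516)–(-0.9, 1.065, 0.3516)  len=0.8094
  (v5,v1,v4) [++-] → (-0.216, -1.065, 0.3516)–(0.9, -1.065, 0.3516)  len=1.1160
  (v3,v7,v2) [++-] → (0.216, 1.065, 0.3516)–(-0.9, 1.065, 0.3516)  len=1.1160
  (v2,v7,v6) [-+-] → (0.216, 1.065, 0.3516)–(0.9, 1.065, 0.3516)  len=0.6840
  (v6,v5,v4) [-+-] → (0.9, -0.2556, 0.3516)–(0.9, -1.065, 0.3516)  len=0.8094
  (v7,v5,v6) [++-] → (0.9, -0.2556, 0.3516)–(0.9, 1.065, 0.3516)  len=1.3206

Chained into 1 loop(s):
  loop 1: 8 segments, perimeter = 7.8600
Total perimeter = 7.860

loops=1 perimeter=7.860


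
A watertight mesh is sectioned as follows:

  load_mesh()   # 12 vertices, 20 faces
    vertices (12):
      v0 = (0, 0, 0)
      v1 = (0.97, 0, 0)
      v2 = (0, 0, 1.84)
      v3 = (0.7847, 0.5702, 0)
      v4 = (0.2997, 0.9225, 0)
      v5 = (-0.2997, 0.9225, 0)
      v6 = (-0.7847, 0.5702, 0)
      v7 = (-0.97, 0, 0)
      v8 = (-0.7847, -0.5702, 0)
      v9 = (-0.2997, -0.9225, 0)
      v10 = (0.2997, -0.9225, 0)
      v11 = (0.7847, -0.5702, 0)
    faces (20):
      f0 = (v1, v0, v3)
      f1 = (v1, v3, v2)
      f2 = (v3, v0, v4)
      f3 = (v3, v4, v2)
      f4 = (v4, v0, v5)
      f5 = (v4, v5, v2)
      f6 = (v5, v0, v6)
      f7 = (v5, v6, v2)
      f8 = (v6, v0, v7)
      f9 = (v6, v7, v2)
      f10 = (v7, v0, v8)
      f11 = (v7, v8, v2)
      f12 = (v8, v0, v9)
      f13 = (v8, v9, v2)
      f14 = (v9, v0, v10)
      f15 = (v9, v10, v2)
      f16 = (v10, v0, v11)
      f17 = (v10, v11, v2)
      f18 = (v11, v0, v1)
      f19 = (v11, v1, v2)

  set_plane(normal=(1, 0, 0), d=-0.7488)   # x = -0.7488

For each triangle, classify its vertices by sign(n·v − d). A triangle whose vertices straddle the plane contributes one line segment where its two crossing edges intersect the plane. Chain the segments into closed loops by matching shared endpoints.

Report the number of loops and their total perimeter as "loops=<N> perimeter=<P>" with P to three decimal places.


loops=1 perimeter=2.669

Straddling triangles (8 of 20):
  (v5,v0,v6) [++-] → (-0.7488, 0.544113, 0)–(-0.7488, 0.596277, 0)  len=0.0522
  (v5,v6,v2) [+-+] → (-0.7488, 0.596277, 0)–(-0.7488, 0.544113, 0.0841799)  len=0.0990
  (v6,v0,v7) [-+-] → (-0.7488, 0.544113, 0)–(-0.7488, 0, 0)  len=0.5441
  (v6,v7,v2) [--+] → (-0.7488, 0, 0.419596)–(-0.7488, 0.544113, 0.0841799)  len=0.6392
  (v7,v0,v8) [-+-] → (-0.7488, 0, 0)–(-0.7488, -0.544113, 0)  len=0.5441
  (v7,v8,v2) [--+] → (-0.7488, -0.544113, 0.0841799)–(-0.7488, 0, 0.419596)  len=0.6392
  (v8,v0,v9) [-++] → (-0.7488, -0.544113, 0)–(-0.7488, -0.596277, 0)  len=0.0522
  (v8,v9,v2) [-++] → (-0.7488, -0.596277, 0)–(-0.7488, -0.544113, 0.0841799)  len=0.0990

Chained into 1 loop(s):
  loop 1: 8 segments, perimeter = 2.6690
Total perimeter = 2.669


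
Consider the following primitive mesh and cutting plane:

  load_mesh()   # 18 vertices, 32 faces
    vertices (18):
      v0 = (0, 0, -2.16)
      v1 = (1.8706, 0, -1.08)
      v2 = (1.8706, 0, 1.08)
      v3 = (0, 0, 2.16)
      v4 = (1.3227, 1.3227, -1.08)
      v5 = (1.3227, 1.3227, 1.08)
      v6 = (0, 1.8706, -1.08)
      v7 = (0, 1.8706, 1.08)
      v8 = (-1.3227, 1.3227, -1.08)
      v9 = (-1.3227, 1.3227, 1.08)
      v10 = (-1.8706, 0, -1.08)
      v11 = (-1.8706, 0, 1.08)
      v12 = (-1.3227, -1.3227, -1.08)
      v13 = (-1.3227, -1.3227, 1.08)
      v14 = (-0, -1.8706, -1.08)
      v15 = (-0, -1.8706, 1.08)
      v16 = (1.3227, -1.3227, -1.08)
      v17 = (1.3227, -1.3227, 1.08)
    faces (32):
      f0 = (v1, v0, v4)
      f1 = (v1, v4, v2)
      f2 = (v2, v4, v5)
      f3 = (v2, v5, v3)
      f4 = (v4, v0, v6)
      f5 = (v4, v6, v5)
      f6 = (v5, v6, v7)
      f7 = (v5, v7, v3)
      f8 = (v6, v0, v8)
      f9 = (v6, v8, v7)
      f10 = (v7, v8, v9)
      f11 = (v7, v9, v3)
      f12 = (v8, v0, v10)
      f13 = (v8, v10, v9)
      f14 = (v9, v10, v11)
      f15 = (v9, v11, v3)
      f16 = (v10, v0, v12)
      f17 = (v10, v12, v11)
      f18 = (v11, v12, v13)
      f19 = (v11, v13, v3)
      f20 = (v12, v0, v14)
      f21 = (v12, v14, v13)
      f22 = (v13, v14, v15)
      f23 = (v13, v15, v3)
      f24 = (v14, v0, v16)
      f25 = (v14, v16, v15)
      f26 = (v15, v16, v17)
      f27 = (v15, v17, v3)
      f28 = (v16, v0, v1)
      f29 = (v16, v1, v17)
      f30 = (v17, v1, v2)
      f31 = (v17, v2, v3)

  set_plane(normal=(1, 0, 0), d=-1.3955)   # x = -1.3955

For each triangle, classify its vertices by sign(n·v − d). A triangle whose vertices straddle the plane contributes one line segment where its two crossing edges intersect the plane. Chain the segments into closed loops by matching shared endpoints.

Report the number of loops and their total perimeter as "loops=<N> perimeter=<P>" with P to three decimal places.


Straddling triangles (8 of 32):
  (v8,v0,v10) [++-] → (-1.3955, 0, -1.3543)–(-1.3955, 1.14695, -1.08)  len=1.1793
  (v8,v10,v9) [+-+] → (-1.3955, 1.14695, -1.08)–(-1.3955, 1.14695, 0.792999)  len=1.8730
  (v9,v10,v11) [+--] → (-1.3955, 1.14695, 0.792999)–(-1.3955, 1.14695, 1.08)  len=0.2870
  (v9,v11,v3) [+-+] → (-1.3955, 1.14695, 1.08)–(-1.3955, 0, 1.3543)  len=1.1793
  (v10,v0,v12) [-++] → (-1.3955, 0, -1.3543)–(-1.3955, -1.14695, -1.08)  len=1.1793
  (v10,v12,v11) [-+-] → (-1.3955, -1.14695, -1.08)–(-1.3955, -1.14695, -0.792999)  len=0.2870
  (v11,v12,v13) [-++] → (-1.3955, -1.14695, -0.792999)–(-1.3955, -1.14695, 1.08)  len=1.8730
  (v11,v13,v3) [-++] → (-1.3955, -1.14695, 1.08)–(-1.3955, 0, 1.3543)  len=1.1793

Chained into 1 loop(s):
  loop 1: 8 segments, perimeter = 9.0372
Total perimeter = 9.037

loops=1 perimeter=9.037


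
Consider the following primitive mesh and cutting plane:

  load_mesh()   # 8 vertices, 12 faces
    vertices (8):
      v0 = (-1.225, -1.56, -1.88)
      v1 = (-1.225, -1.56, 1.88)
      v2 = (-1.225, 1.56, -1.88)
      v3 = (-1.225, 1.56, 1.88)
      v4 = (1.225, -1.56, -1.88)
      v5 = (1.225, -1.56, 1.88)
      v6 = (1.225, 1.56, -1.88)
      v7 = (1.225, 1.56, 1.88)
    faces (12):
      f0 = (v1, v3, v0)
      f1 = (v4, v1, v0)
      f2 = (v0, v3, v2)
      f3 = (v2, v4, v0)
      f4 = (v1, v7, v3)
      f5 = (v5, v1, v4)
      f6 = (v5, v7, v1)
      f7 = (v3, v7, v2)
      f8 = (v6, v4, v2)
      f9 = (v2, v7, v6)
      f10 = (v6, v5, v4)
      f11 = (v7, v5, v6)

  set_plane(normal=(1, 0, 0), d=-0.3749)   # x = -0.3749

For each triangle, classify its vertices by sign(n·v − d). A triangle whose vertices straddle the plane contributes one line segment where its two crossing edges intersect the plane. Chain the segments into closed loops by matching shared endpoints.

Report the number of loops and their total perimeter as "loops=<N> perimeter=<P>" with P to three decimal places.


loops=1 perimeter=13.760

Straddling triangles (8 of 12):
  (v4,v1,v0) [+--] → (-0.3749, -1.56, 0.575357)–(-0.3749, -1.56, -1.88)  len=2.4554
  (v2,v4,v0) [-+-] → (-0.3749, 0.477424, -1.88)–(-0.3749, -1.56, -1.88)  len=2.0374
  (v1,v7,v3) [-+-] → (-0.3749, -0.477424, 1.88)–(-0.3749, 1.56, 1.88)  len=2.0374
  (v5,v1,v4) [+-+] → (-0.3749, -1.56, 1.88)–(-0.3749, -1.56, 0.575357)  len=1.3046
  (v5,v7,v1) [++-] → (-0.3749, -0.477424, 1.88)–(-0.3749, -1.56, 1.88)  len=1.0826
  (v3,v7,v2) [-+-] → (-0.3749, 1.56, 1.88)–(-0.3749, 1.56, -0.575357)  len=2.4554
  (v6,v4,v2) [++-] → (-0.3749, 0.477424, -1.88)–(-0.3749, 1.56, -1.88)  len=1.0826
  (v2,v7,v6) [-++] → (-0.3749, 1.56, -0.575357)–(-0.3749, 1.56, -1.88)  len=1.3046

Chained into 1 loop(s):
  loop 1: 8 segments, perimeter = 13.7600
Total perimeter = 13.760


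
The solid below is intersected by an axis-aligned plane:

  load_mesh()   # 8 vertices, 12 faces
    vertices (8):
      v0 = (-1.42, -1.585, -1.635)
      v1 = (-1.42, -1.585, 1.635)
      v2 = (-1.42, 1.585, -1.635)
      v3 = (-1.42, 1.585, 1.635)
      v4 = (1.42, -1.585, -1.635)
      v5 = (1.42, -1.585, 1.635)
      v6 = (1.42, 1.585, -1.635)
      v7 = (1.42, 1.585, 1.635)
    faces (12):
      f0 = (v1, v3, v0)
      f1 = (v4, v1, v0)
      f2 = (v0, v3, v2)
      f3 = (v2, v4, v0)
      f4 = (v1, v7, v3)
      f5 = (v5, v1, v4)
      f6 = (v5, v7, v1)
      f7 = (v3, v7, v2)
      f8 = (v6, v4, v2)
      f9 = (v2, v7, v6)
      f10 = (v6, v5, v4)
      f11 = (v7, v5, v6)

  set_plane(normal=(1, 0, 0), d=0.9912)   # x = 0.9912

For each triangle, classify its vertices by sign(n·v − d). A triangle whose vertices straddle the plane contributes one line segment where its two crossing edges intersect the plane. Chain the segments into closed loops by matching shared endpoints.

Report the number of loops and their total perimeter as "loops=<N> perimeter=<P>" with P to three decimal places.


loops=1 perimeter=12.880

Straddling triangles (8 of 12):
  (v4,v1,v0) [+--] → (0.9912, -1.585, -1.14128)–(0.9912, -1.585, -1.635)  len=0.4937
  (v2,v4,v0) [-+-] → (0.9912, -1.10637, -1.635)–(0.9912, -1.585, -1.635)  len=0.4786
  (v1,v7,v3) [-+-] → (0.9912, 1.10637, 1.635)–(0.9912, 1.585, 1.635)  len=0.4786
  (v5,v1,v4) [+-+] → (0.9912, -1.585, 1.635)–(0.9912, -1.585, -1.14128)  len=2.7763
  (v5,v7,v1) [++-] → (0.9912, 1.10637, 1.635)–(0.9912, -1.585, 1.635)  len=2.6914
  (v3,v7,v2) [-+-] → (0.9912, 1.585, 1.635)–(0.9912, 1.585, 1.14128)  len=0.4937
  (v6,v4,v2) [++-] → (0.9912, -1.10637, -1.635)–(0.9912, 1.585, -1.635)  len=2.6914
  (v2,v7,v6) [-++] → (0.9912, 1.585, 1.14128)–(0.9912, 1.585, -1.635)  len=2.7763

Chained into 1 loop(s):
  loop 1: 8 segments, perimeter = 12.8800
Total perimeter = 12.880


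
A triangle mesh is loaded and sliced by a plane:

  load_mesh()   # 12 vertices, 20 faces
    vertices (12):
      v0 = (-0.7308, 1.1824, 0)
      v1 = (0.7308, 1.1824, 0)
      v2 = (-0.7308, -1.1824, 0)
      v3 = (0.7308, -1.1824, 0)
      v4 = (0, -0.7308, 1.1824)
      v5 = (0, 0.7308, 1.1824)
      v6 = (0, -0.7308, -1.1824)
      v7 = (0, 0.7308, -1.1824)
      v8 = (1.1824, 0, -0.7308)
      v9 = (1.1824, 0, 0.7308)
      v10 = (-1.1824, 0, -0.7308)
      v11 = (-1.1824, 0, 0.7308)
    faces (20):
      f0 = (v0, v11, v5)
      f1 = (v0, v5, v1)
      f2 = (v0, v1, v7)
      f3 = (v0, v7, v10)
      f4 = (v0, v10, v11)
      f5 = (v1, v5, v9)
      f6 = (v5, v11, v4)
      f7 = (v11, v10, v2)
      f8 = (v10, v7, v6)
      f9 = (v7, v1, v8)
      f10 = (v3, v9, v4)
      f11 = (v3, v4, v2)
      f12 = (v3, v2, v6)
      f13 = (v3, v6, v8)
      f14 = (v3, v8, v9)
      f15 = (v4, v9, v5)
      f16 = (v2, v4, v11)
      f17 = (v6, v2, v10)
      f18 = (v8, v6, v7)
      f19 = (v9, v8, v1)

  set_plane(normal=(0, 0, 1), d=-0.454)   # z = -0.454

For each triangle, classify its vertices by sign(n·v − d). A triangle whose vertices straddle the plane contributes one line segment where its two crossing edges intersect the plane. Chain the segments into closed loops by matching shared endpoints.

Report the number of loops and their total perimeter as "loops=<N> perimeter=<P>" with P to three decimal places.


loops=1 perimeter=6.893

Straddling triangles (10 of 20):
  (v0,v1,v7) [++-] → (0.450199, 1.009, -0.454)–(-0.450199, 1.009, -0.454)  len=0.9004
  (v0,v7,v10) [+--] → (-0.450199, 1.009, -0.454)–(-1.01135, 0.447849, -0.454)  len=0.7936
  (v0,v10,v11) [+-+] → (-1.01135, 0.447849, -0.454)–(-1.1824, 0, -0.454)  len=0.4794
  (v11,v10,v2) [+-+] → (-1.1824, 0, -0.454)–(-1.01135, -0.447849, -0.454)  len=0.4794
  (v7,v1,v8) [-+-] → (0.450199, 1.009, -0.454)–(1.01135, 0.447849, -0.454)  len=0.7936
  (v3,v2,v6) [++-] → (-0.450199, -1.009, -0.454)–(0.450199, -1.009, -0.454)  len=0.9004
  (v3,v6,v8) [+--] → (0.450199, -1.009, -0.454)–(1.01135, -0.447849, -0.454)  len=0.7936
  (v3,v8,v9) [+-+] → (1.01135, -0.447849, -0.454)–(1.1824, 0, -0.454)  len=0.4794
  (v6,v2,v10) [-+-] → (-0.450199, -1.009, -0.454)–(-1.01135, -0.447849, -0.454)  len=0.7936
  (v9,v8,v1) [+-+] → (1.1824, 0, -0.454)–(1.01135, 0.447849, -0.454)  len=0.4794

Chained into 1 loop(s):
  loop 1: 10 segments, perimeter = 6.8928
Total perimeter = 6.893


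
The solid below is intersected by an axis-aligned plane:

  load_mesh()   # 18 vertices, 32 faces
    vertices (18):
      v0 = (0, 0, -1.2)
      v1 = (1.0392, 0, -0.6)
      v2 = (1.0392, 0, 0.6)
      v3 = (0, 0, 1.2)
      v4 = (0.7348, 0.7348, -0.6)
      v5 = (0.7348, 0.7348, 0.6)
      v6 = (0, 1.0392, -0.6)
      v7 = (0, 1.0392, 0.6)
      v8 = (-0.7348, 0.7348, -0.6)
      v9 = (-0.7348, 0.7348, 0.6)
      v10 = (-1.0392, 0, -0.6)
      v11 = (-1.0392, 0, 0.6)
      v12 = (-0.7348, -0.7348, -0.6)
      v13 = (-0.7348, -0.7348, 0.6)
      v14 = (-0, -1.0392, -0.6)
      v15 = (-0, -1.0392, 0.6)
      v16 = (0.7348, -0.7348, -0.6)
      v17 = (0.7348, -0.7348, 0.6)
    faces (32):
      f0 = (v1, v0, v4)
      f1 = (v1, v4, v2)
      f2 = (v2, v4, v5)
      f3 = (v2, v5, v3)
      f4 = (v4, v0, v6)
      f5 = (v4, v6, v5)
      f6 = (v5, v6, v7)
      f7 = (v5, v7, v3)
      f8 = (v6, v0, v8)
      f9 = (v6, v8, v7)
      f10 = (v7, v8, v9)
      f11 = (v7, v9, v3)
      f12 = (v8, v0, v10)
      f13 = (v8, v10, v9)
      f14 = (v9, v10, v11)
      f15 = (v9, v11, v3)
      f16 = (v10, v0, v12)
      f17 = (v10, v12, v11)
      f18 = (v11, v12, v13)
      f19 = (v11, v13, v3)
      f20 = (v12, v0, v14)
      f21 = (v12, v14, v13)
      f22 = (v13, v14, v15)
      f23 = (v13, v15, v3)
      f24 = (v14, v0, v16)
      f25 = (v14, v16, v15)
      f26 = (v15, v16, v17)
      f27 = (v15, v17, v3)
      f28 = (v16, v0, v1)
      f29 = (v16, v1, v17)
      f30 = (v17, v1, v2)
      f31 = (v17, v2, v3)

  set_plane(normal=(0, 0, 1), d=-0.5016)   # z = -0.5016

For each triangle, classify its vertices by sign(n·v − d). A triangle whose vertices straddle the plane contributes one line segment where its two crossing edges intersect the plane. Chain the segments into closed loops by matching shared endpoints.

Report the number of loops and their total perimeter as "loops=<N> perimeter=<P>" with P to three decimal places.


Straddling triangles (16 of 32):
  (v1,v4,v2) [--+] → (0.759761, 0.674546, -0.5016)–(1.0392, 0, -0.5016)  len=0.7301
  (v2,v4,v5) [+-+] → (0.759761, 0.674546, -0.5016)–(0.7348, 0.7348, -0.5016)  len=0.0652
  (v4,v6,v5) [--+] → (0.0602536, 1.01424, -0.5016)–(0.7348, 0.7348, -0.5016)  len=0.7301
  (v5,v6,v7) [+-+] → (0.0602536, 1.01424, -0.5016)–(0, 1.0392, -0.5016)  len=0.0652
  (v6,v8,v7) [--+] → (-0.674546, 0.759761, -0.5016)–(0, 1.0392, -0.5016)  len=0.7301
  (v7,v8,v9) [+-+] → (-0.674546, 0.759761, -0.5016)–(-0.7348, 0.7348, -0.5016)  len=0.0652
  (v8,v10,v9) [--+] → (-1.01424, 0.0602536, -0.5016)–(-0.7348, 0.7348, -0.5016)  len=0.7301
  (v9,v10,v11) [+-+] → (-1.01424, 0.0602536, -0.5016)–(-1.0392, 0, -0.5016)  len=0.0652
  (v10,v12,v11) [--+] → (-0.759761, -0.674546, -0.5016)–(-1.0392, 0, -0.5016)  len=0.7301
  (v11,v12,v13) [+-+] → (-0.759761, -0.674546, -0.5016)–(-0.7348, -0.7348, -0.5016)  len=0.0652
  (v12,v14,v13) [--+] → (-0.0602536, -1.01424, -0.5016)–(-0.7348, -0.7348, -0.5016)  len=0.7301
  (v13,v14,v15) [+-+] → (-0.0602536, -1.01424, -0.5016)–(0, -1.0392, -0.5016)  len=0.0652
  (v14,v16,v15) [--+] → (0.674546, -0.759761, -0.5016)–(0, -1.0392, -0.5016)  len=0.7301
  (v15,v16,v17) [+-+] → (0.674546, -0.759761, -0.5016)–(0.7348, -0.7348, -0.5016)  len=0.0652
  (v16,v1,v17) [--+] → (1.01424, -0.0602536, -0.5016)–(0.7348, -0.7348, -0.5016)  len=0.7301
  (v17,v1,v2) [+-+] → (1.01424, -0.0602536, -0.5016)–(1.0392, 0, -0.5016)  len=0.0652

Chained into 1 loop(s):
  loop 1: 16 segments, perimeter = 6.3628
Total perimeter = 6.363

loops=1 perimeter=6.363


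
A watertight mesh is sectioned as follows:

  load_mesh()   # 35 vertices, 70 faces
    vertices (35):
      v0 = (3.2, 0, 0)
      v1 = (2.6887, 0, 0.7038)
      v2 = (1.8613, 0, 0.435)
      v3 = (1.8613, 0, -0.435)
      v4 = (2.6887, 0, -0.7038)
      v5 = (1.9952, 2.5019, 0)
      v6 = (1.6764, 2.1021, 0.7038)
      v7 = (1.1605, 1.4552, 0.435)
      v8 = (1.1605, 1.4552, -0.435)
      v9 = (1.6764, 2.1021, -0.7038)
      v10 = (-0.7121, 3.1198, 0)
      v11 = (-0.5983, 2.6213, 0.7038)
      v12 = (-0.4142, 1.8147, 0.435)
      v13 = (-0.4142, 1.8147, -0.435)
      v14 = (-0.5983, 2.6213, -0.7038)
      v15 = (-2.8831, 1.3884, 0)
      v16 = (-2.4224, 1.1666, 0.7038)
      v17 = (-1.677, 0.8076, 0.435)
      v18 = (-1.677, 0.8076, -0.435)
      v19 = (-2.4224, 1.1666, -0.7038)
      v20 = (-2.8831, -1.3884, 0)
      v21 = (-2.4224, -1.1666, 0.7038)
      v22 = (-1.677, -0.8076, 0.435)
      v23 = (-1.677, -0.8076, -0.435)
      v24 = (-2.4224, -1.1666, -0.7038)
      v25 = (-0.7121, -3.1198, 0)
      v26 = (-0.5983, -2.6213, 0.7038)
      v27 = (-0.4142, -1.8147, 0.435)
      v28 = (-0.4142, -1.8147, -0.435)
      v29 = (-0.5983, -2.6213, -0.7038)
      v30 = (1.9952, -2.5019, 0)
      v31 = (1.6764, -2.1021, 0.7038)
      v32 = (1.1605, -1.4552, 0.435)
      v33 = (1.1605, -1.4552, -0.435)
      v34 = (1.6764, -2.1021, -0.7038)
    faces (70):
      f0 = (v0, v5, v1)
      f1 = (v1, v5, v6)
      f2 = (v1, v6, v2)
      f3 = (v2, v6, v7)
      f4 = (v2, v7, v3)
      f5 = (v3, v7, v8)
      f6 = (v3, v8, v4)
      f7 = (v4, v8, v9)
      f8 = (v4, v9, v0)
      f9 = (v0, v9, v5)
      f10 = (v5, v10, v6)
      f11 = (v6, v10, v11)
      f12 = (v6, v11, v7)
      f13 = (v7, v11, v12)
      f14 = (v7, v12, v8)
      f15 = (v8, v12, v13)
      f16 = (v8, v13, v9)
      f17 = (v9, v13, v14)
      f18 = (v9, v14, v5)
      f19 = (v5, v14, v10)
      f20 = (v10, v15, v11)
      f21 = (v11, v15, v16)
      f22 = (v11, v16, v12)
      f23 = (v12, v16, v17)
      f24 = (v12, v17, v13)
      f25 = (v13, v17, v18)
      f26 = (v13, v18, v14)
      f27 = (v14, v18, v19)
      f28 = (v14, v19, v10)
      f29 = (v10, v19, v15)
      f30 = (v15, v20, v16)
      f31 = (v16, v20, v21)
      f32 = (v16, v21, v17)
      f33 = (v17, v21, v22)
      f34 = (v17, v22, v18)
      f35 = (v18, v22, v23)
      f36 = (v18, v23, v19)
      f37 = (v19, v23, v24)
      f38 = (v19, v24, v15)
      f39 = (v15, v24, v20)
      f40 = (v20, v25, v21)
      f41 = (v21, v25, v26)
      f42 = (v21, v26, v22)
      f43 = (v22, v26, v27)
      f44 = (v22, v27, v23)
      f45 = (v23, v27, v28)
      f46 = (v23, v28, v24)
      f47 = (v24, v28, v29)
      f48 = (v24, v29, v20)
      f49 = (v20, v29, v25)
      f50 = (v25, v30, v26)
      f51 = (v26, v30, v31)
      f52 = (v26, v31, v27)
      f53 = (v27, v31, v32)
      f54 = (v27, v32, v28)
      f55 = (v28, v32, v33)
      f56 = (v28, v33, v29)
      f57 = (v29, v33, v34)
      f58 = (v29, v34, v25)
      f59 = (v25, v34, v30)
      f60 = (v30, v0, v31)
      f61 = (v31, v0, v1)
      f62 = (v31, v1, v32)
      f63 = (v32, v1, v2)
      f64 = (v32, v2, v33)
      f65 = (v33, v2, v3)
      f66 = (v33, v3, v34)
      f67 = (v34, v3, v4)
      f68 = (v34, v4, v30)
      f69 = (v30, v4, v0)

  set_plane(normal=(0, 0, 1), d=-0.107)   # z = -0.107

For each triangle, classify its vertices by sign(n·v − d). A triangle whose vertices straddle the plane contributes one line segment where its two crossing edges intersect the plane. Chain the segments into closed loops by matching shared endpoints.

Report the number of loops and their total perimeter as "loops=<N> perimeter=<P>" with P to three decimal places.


Straddling triangles (28 of 70):
  (v2,v7,v3) [++-] → (1.59709, 0.548627, -0.107)–(1.8613, 0, -0.107)  len=0.6089
  (v3,v7,v8) [-+-] → (1.59709, 0.548627, -0.107)–(1.1605, 1.4552, -0.107)  len=1.0062
  (v4,v9,v0) [--+] → (2.96836, 0.319586, -0.107)–(3.12227, 0, -0.107)  len=0.3547
  (v0,v9,v5) [+-+] → (2.96836, 0.319586, -0.107)–(1.94673, 2.44112, -0.107)  len=2.3547
  (v7,v12,v8) [++-] → (0.56682, 1.59074, -0.107)–(1.1605, 1.4552, -0.107)  len=0.6090
  (v8,v12,v13) [-+-] → (0.56682, 1.59074, -0.107)–(-0.4142, 1.8147, -0.107)  len=1.0063
  (v9,v14,v5) [--+] → (1.60091, 2.52005, -0.107)–(1.94673, 2.44112, -0.107)  len=0.3547
  (v5,v14,v10) [+-+] → (1.60091, 2.52005, -0.107)–(-0.694799, 3.04401, -0.107)  len=2.3547
  (v12,v17,v13) [++-] → (-0.89029, 1.43501, -0.107)–(-0.4142, 1.8147, -0.107)  len=0.6090
  (v13,v17,v18) [-+-] → (-0.89029, 1.43501, -0.107)–(-1.677, 0.8076, -0.107)  len=1.0063
  (v14,v19,v10) [--+] → (-0.97212, 2.82285, -0.107)–(-0.694799, 3.04401, -0.107)  len=0.3547
  (v10,v19,v15) [+-+] → (-0.97212, 2.82285, -0.107)–(-2.81306, 1.35468, -0.107)  len=2.3547
  (v17,v22,v18) [++-] → (-1.677, 0.198651, -0.107)–(-1.677, 0.8076, -0.107)  len=0.6089
  (v18,v22,v23) [-+-] → (-1.677, 0.198651, -0.107)–(-1.677, -0.8076, -0.107)  len=1.0063
  (v19,v24,v15) [--+] → (-2.81306, 0.999959, -0.107)–(-2.81306, 1.35468, -0.107)  len=0.3547
  (v15,v24,v20) [+-+] → (-2.81306, 0.999959, -0.107)–(-2.81306, -1.35468, -0.107)  len=2.3546
  (v22,v27,v23) [++-] → (-1.20091, -1.18729, -0.107)–(-1.677, -0.8076, -0.107)  len=0.6090
  (v23,v27,v28) [-+-] → (-1.20091, -1.18729, -0.107)–(-0.4142, -1.8147, -0.107)  len=1.0063
  (v24,v29,v20) [--+] → (-2.53574, -1.57584, -0.107)–(-2.81306, -1.35468, -0.107)  len=0.3547
  (v20,v29,v25) [+-+] → (-2.53574, -1.57584, -0.107)–(-0.694799, -3.04401, -0.107)  len=2.3547
  (v27,v32,v28) [++-] → (0.17948, -1.67916, -0.107)–(-0.4142, -1.8147, -0.107)  len=0.6090
  (v28,v32,v33) [-+-] → (0.17948, -1.67916, -0.107)–(1.1605, -1.4552, -0.107)  len=1.0063
  (v29,v34,v25) [--+] → (-0.348972, -2.96508, -0.107)–(-0.694799, -3.04401, -0.107)  len=0.3547
  (v25,v34,v30) [+-+] → (-0.348972, -2.96508, -0.107)–(1.94673, -2.44112, -0.107)  len=2.3547
  (v32,v2,v33) [++-] → (1.42471, -0.906573, -0.107)–(1.1605, -1.4552, -0.107)  len=0.6089
  (v33,v2,v3) [-+-] → (1.42471, -0.906573, -0.107)–(1.8613, 0, -0.107)  len=1.0062
  (v34,v4,v30) [--+] → (2.10063, -2.12153, -0.107)–(1.94673, -2.44112, -0.107)  len=0.3547
  (v30,v4,v0) [+-+] → (2.10063, -2.12153, -0.107)–(3.12227, 0, -0.107)  len=2.3547

Chained into 2 loop(s):
  loop 1: 14 segments, perimeter = 11.3064
  loop 2: 14 segments, perimeter = 18.9659
Total perimeter = 30.272

loops=2 perimeter=30.272


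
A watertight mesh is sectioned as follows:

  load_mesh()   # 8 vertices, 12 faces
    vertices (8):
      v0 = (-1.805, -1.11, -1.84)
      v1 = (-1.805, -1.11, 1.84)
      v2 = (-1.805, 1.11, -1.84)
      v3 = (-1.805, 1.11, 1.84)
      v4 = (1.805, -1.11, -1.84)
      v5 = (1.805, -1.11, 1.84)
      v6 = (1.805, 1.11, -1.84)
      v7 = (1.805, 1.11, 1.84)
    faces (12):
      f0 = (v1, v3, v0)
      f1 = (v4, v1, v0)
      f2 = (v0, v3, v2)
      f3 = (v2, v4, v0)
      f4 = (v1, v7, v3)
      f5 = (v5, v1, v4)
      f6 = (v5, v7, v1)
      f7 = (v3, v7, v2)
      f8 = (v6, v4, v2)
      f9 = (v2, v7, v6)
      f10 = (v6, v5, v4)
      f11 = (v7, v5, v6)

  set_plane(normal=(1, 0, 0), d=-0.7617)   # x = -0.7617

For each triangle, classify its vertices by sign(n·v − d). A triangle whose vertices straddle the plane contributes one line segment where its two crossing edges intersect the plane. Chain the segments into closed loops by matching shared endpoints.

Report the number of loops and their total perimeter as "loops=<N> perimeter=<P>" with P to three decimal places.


Straddling triangles (8 of 12):
  (v4,v1,v0) [+--] → (-0.7617, -1.11, 0.77647)–(-0.7617, -1.11, -1.84)  len=2.6165
  (v2,v4,v0) [-+-] → (-0.7617, 0.468414, -1.84)–(-0.7617, -1.11, -1.84)  len=1.5784
  (v1,v7,v3) [-+-] → (-0.7617, -0.468414, 1.84)–(-0.7617, 1.11, 1.84)  len=1.5784
  (v5,v1,v4) [+-+] → (-0.7617, -1.11, 1.84)–(-0.7617, -1.11, 0.77647)  len=1.0635
  (v5,v7,v1) [++-] → (-0.7617, -0.468414, 1.84)–(-0.7617, -1.11, 1.84)  len=0.6416
  (v3,v7,v2) [-+-] → (-0.7617, 1.11, 1.84)–(-0.7617, 1.11, -0.77647)  len=2.6165
  (v6,v4,v2) [++-] → (-0.7617, 0.468414, -1.84)–(-0.7617, 1.11, -1.84)  len=0.6416
  (v2,v7,v6) [-++] → (-0.7617, 1.11, -0.77647)–(-0.7617, 1.11, -1.84)  len=1.0635

Chained into 1 loop(s):
  loop 1: 8 segments, perimeter = 11.8000
Total perimeter = 11.800

loops=1 perimeter=11.800


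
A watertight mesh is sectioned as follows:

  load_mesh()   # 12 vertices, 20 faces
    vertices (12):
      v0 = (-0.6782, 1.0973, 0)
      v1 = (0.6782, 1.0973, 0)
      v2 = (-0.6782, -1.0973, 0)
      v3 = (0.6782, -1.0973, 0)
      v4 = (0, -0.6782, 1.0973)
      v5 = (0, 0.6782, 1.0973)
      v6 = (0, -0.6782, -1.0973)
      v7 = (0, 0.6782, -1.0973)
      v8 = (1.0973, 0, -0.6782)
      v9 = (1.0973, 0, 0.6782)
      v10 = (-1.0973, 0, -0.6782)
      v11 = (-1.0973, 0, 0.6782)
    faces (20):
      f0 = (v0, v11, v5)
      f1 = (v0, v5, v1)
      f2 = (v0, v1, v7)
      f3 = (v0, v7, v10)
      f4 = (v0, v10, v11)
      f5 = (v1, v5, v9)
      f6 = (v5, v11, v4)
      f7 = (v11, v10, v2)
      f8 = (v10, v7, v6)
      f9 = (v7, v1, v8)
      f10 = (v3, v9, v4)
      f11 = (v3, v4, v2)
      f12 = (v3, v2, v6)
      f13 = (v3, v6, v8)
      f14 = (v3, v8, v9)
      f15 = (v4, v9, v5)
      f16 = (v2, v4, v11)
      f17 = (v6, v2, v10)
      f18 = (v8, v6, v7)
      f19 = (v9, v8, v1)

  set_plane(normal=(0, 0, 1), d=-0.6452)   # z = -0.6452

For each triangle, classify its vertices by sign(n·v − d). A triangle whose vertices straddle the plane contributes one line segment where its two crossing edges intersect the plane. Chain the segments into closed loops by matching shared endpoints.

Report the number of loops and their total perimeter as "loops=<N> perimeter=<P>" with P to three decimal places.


loops=1 perimeter=5.858

Straddling triangles (10 of 20):
  (v0,v1,v7) [++-] → (0.279426, 0.850874, -0.6452)–(-0.279426, 0.850874, -0.6452)  len=0.5589
  (v0,v7,v10) [+--] → (-0.279426, 0.850874, -0.6452)–(-1.07691, 0.0533927, -0.6452)  len=1.1278
  (v0,v10,v11) [+-+] → (-1.07691, 0.0533927, -0.6452)–(-1.0973, 0, -0.6452)  len=0.0572
  (v11,v10,v2) [+-+] → (-1.0973, 0, -0.6452)–(-1.07691, -0.0533927, -0.6452)  len=0.0572
  (v7,v1,v8) [-+-] → (0.279426, 0.850874, -0.6452)–(1.07691, 0.0533927, -0.6452)  len=1.1278
  (v3,v2,v6) [++-] → (-0.279426, -0.850874, -0.6452)–(0.279426, -0.850874, -0.6452)  len=0.5589
  (v3,v6,v8) [+--] → (0.279426, -0.850874, -0.6452)–(1.07691, -0.0533927, -0.6452)  len=1.1278
  (v3,v8,v9) [+-+] → (1.07691, -0.0533927, -0.6452)–(1.0973, 0, -0.6452)  len=0.0572
  (v6,v2,v10) [-+-] → (-0.279426, -0.850874, -0.6452)–(-1.07691, -0.0533927, -0.6452)  len=1.1278
  (v9,v8,v1) [+-+] → (1.0973, 0, -0.6452)–(1.07691, 0.0533927, -0.6452)  len=0.0572

Chained into 1 loop(s):
  loop 1: 10 segments, perimeter = 5.8576
Total perimeter = 5.858


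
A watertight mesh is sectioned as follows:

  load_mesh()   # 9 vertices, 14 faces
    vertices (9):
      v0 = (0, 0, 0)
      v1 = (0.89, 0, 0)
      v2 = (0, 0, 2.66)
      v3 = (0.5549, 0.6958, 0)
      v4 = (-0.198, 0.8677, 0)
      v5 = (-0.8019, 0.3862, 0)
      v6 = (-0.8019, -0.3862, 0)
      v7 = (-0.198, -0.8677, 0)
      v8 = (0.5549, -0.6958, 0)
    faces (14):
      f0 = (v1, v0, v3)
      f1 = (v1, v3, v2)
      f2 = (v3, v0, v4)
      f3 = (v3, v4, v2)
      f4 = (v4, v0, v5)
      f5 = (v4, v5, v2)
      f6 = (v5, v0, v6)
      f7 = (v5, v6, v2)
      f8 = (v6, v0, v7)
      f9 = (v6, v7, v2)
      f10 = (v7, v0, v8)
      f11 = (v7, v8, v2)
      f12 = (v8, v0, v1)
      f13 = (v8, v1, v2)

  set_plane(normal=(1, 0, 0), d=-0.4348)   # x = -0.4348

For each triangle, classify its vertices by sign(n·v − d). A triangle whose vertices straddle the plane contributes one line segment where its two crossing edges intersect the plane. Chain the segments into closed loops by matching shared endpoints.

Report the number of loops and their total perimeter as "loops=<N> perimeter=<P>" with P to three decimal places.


loops=1 perimeter=4.387

Straddling triangles (6 of 14):
  (v4,v0,v5) [++-] → (-0.4348, 0.209402, 0)–(-0.4348, 0.678895, 0)  len=0.4695
  (v4,v5,v2) [+-+] → (-0.4348, 0.678895, 0)–(-0.4348, 0.209402, 1.21772)  len=1.3051
  (v5,v0,v6) [-+-] → (-0.4348, 0.209402, 0)–(-0.4348, -0.209402, 0)  len=0.4188
  (v5,v6,v2) [--+] → (-0.4348, -0.209402, 1.21772)–(-0.4348, 0.209402, 1.21772)  len=0.4188
  (v6,v0,v7) [-++] → (-0.4348, -0.209402, 0)–(-0.4348, -0.678895, 0)  len=0.4695
  (v6,v7,v2) [-++] → (-0.4348, -0.678895, 0)–(-0.4348, -0.209402, 1.21772)  len=1.3051

Chained into 1 loop(s):
  loop 1: 6 segments, perimeter = 4.3868
Total perimeter = 4.387


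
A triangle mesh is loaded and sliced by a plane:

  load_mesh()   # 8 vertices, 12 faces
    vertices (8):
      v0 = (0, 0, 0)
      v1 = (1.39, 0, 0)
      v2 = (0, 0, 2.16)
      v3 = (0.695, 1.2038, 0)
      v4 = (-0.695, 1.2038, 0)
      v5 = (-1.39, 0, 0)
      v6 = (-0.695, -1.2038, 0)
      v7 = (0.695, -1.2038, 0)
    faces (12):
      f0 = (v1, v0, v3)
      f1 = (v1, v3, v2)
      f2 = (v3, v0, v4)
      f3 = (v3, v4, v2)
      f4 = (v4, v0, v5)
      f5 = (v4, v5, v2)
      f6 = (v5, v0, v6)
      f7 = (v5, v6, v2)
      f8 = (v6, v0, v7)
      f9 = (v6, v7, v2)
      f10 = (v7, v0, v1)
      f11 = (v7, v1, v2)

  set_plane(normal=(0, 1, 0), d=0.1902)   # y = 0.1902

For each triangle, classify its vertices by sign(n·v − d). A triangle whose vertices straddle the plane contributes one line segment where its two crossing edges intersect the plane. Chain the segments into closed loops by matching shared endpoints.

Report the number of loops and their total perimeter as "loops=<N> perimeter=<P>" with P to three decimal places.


Straddling triangles (6 of 12):
  (v1,v0,v3) [--+] → (0.10981, 0.1902, 0)–(1.28019, 0.1902, 0)  len=1.1704
  (v1,v3,v2) [-+-] → (1.28019, 0.1902, 0)–(0.10981, 0.1902, 1.81872)  len=2.1628
  (v3,v0,v4) [+-+] → (0.10981, 0.1902, 0)–(-0.10981, 0.1902, 0)  len=0.2196
  (v3,v4,v2) [++-] → (-0.10981, 0.1902, 1.81872)–(0.10981, 0.1902, 1.81872)  len=0.2196
  (v4,v0,v5) [+--] → (-0.10981, 0.1902, 0)–(-1.28019, 0.1902, 0)  len=1.1704
  (v4,v5,v2) [+--] → (-1.28019, 0.1902, 0)–(-0.10981, 0.1902, 1.81872)  len=2.1628

Chained into 1 loop(s):
  loop 1: 6 segments, perimeter = 7.1055
Total perimeter = 7.106

loops=1 perimeter=7.106


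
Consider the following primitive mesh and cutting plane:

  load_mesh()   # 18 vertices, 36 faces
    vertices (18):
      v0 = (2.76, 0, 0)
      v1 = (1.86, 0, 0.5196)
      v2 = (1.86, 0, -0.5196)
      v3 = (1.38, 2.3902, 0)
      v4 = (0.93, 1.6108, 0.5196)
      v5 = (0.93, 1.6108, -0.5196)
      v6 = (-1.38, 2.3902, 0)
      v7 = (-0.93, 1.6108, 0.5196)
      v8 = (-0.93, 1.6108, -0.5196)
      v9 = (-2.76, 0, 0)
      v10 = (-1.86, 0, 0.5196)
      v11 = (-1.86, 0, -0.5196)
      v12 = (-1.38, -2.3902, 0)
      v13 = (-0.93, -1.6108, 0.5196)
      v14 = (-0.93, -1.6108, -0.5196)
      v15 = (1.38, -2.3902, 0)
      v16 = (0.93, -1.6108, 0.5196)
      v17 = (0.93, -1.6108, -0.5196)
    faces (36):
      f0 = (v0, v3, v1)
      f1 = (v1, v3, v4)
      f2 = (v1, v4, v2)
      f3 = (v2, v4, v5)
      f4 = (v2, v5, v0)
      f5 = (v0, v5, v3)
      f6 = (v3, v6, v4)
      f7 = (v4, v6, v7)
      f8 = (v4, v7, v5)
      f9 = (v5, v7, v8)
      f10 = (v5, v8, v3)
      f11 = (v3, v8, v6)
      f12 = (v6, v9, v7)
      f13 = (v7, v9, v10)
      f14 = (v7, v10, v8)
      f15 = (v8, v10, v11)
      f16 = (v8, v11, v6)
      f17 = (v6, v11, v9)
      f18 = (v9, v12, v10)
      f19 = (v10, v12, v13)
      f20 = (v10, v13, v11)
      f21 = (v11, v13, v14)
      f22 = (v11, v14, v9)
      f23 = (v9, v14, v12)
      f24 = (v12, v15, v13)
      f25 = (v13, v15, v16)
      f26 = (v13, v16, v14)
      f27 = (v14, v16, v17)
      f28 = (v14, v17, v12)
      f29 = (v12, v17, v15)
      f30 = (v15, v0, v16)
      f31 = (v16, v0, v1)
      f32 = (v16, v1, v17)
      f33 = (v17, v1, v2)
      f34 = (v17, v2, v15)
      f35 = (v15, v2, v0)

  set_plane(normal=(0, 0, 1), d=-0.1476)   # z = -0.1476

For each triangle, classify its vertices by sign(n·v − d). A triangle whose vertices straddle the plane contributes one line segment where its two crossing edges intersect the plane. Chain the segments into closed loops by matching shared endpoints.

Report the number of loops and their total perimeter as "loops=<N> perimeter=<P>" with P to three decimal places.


loops=2 perimeter=26.186

Straddling triangles (24 of 36):
  (v1,v4,v2) [++-] → (1.52709, 0.576614, -0.1476)–(1.86, 0, -0.1476)  len=0.6658
  (v2,v4,v5) [-+-] → (1.52709, 0.576614, -0.1476)–(0.93, 1.6108, -0.1476)  len=1.1942
  (v2,v5,v0) [--+] → (2.24016, 0.457571, -0.1476)–(2.50434, 0, -0.1476)  len=0.5284
  (v0,v5,v3) [+-+] → (2.24016, 0.457571, -0.1476)–(1.25217, 2.1688, -0.1476)  len=1.9760
  (v4,v7,v5) [++-] → (0.26418, 1.6108, -0.1476)–(0.93, 1.6108, -0.1476)  len=0.6658
  (v5,v7,v8) [-+-] → (0.26418, 1.6108, -0.1476)–(-0.93, 1.6108, -0.1476)  len=1.1942
  (v5,v8,v3) [--+] → (0.723811, 2.1688, -0.1476)–(1.25217, 2.1688, -0.1476)  len=0.5284
  (v3,v8,v6) [+-+] → (0.723811, 2.1688, -0.1476)–(-1.25217, 2.1688, -0.1476)  len=1.9760
  (v7,v10,v8) [++-] → (-1.26291, 1.03419, -0.1476)–(-0.93, 1.6108, -0.1476)  len=0.6658
  (v8,v10,v11) [-+-] → (-1.26291, 1.03419, -0.1476)–(-1.86, 0, -0.1476)  len=1.1942
  (v8,v11,v6) [--+] → (-1.51635, 1.71123, -0.1476)–(-1.25217, 2.1688, -0.1476)  len=0.5284
  (v6,v11,v9) [+-+] → (-1.51635, 1.71123, -0.1476)–(-2.50434, 0, -0.1476)  len=1.9760
  (v10,v13,v11) [++-] → (-1.52709, -0.576614, -0.1476)–(-1.86, 0, -0.1476)  len=0.6658
  (v11,v13,v14) [-+-] → (-1.52709, -0.576614, -0.1476)–(-0.93, -1.6108, -0.1476)  len=1.1942
  (v11,v14,v9) [--+] → (-2.24016, -0.457571, -0.1476)–(-2.50434, 0, -0.1476)  len=0.5284
  (v9,v14,v12) [+-+] → (-2.24016, -0.457571, -0.1476)–(-1.25217, -2.1688, -0.1476)  len=1.9760
  (v13,v16,v14) [++-] → (-0.26418, -1.6108, -0.1476)–(-0.93, -1.6108, -0.1476)  len=0.6658
  (v14,v16,v17) [-+-] → (-0.26418, -1.6108, -0.1476)–(0.93, -1.6108, -0.1476)  len=1.1942
  (v14,v17,v12) [--+] → (-0.723811, -2.1688, -0.1476)–(-1.25217, -2.1688, -0.1476)  len=0.5284
  (v12,v17,v15) [+-+] → (-0.723811, -2.1688, -0.1476)–(1.25217, -2.1688, -0.1476)  len=1.9760
  (v16,v1,v17) [++-] → (1.26291, -1.03419, -0.1476)–(0.93, -1.6108, -0.1476)  len=0.6658
  (v17,v1,v2) [-+-] → (1.26291, -1.03419, -0.1476)–(1.86, 0, -0.1476)  len=1.1942
  (v17,v2,v15) [--+] → (1.51635, -1.71123, -0.1476)–(1.25217, -2.1688, -0.1476)  len=0.5284
  (v15,v2,v0) [+-+] → (1.51635, -1.71123, -0.1476)–(2.50434, 0, -0.1476)  len=1.9760

Chained into 2 loop(s):
  loop 1: 12 segments, perimeter = 11.1600
  loop 2: 12 segments, perimeter = 15.0260
Total perimeter = 26.186


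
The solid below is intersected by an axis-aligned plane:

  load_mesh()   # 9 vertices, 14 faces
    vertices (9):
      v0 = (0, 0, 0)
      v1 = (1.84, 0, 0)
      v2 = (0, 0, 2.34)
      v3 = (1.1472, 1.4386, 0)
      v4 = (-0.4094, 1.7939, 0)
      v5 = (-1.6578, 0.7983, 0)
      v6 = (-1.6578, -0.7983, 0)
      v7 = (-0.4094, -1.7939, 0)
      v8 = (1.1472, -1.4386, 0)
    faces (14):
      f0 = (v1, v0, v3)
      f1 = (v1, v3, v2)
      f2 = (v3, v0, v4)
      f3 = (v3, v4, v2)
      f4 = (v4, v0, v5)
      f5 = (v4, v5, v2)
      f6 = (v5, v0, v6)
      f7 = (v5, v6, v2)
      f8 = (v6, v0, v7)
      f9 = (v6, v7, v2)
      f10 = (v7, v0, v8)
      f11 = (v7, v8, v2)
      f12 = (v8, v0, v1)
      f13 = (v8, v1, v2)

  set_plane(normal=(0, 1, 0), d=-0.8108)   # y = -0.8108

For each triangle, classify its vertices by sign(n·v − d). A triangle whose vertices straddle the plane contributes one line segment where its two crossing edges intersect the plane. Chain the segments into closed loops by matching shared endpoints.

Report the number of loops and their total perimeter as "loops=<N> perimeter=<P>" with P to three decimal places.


Straddling triangles (6 of 14):
  (v6,v0,v7) [++-] → (-0.185039, -0.8108, 0)–(-1.64213, -0.8108, 0)  len=1.4571
  (v6,v7,v2) [+-+] → (-1.64213, -0.8108, 0)–(-0.185039, -0.8108, 1.28238)  len=1.9410
  (v7,v0,v8) [-+-] → (-0.185039, -0.8108, 0)–(0.646566, -0.8108, 0)  len=0.8316
  (v7,v8,v2) [--+] → (0.646566, -0.8108, 1.02117)–(-0.185039, -0.8108, 1.28238)  len=0.8717
  (v8,v0,v1) [-++] → (0.646566, -0.8108, 0)–(1.44954, -0.8108, 0)  len=0.8030
  (v8,v1,v2) [-++] → (1.44954, -0.8108, 0)–(0.646566, -0.8108, 1.02117)  len=1.2991

Chained into 1 loop(s):
  loop 1: 6 segments, perimeter = 7.2034
Total perimeter = 7.203

loops=1 perimeter=7.203


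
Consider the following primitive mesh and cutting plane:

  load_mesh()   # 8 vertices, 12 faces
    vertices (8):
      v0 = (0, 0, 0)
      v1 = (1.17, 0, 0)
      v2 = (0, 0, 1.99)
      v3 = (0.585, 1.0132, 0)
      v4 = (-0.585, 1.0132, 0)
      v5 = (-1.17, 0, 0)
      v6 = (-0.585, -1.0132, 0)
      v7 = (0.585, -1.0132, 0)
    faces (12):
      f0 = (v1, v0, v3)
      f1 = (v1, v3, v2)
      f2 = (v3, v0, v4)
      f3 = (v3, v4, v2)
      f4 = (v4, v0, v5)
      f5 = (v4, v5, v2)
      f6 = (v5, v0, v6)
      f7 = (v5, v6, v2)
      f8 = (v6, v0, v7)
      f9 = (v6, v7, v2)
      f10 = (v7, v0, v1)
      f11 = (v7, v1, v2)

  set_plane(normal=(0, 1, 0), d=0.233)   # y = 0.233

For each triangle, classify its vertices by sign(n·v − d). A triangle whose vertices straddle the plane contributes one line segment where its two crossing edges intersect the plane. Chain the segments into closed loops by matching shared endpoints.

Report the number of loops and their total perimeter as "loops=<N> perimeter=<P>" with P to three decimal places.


loops=1 perimeter=5.895

Straddling triangles (6 of 12):
  (v1,v0,v3) [--+] → (0.134529, 0.233, 0)–(1.03547, 0.233, 0)  len=0.9009
  (v1,v3,v2) [-+-] → (1.03547, 0.233, 0)–(0.134529, 0.233, 1.53237)  len=1.7776
  (v3,v0,v4) [+-+] → (0.134529, 0.233, 0)–(-0.134529, 0.233, 0)  len=0.2691
  (v3,v4,v2) [++-] → (-0.134529, 0.233, 1.53237)–(0.134529, 0.233, 1.53237)  len=0.2691
  (v4,v0,v5) [+--] → (-0.134529, 0.233, 0)–(-1.03547, 0.233, 0)  len=0.9009
  (v4,v5,v2) [+--] → (-1.03547, 0.233, 0)–(-0.134529, 0.233, 1.53237)  len=1.7776

Chained into 1 loop(s):
  loop 1: 6 segments, perimeter = 5.8952
Total perimeter = 5.895
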